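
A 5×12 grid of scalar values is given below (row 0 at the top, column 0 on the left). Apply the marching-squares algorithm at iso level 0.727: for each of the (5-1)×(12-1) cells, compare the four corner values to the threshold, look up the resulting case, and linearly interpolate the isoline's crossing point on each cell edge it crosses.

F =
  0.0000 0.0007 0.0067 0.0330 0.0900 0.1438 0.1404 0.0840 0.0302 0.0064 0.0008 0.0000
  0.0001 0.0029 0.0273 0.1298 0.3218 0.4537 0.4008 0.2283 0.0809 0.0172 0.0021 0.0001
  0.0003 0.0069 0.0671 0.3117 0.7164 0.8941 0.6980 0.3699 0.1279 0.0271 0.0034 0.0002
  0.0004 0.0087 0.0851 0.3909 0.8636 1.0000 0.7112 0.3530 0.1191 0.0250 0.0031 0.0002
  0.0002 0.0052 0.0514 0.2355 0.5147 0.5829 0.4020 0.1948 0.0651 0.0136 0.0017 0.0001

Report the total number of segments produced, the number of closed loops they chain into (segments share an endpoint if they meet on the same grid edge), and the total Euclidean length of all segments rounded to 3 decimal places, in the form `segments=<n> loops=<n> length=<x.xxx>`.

cell (1,4): code 0100 → (1.621,5.000)–(2.000,4.060)
cell (1,5): code 1000 → (2.000,5.852)–(1.621,5.000)
cell (2,3): code 0100 → (2.072,4.000)–(3.000,3.711)
cell (2,4): code 1110 → (2.000,4.060)–(2.072,4.000)
cell (2,5): code 1001 → (3.000,5.945)–(2.000,5.852)
cell (3,3): code 0010 → (3.000,3.711)–(3.392,4.000)
cell (3,4): code 0011 → (3.392,4.000)–(3.655,5.000)
cell (3,5): code 0001 → (3.655,5.000)–(3.000,5.945)
total: 8 segments, chained into 1 closed loop(s), length Σ = 6.686960

segments=8 loops=1 length=6.687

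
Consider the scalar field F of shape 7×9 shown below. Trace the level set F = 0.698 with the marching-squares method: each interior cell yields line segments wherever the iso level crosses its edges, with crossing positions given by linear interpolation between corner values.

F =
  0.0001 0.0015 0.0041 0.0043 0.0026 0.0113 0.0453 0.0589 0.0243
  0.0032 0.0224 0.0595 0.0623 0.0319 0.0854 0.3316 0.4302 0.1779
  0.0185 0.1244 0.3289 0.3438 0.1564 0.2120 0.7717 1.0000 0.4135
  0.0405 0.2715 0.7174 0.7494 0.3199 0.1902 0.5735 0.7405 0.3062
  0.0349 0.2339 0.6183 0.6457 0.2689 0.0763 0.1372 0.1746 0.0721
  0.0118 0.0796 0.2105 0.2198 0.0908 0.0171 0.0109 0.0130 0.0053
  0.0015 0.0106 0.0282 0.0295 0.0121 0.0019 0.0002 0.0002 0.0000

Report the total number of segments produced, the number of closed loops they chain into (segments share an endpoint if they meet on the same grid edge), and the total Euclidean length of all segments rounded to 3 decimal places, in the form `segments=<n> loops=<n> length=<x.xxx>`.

segments=14 loops=2 length=7.855

cell (1,5): code 0100 → (1.833,6.000)–(2.000,5.868)
cell (1,6): code 1100 → (1.470,7.000)–(1.833,6.000)
cell (1,7): code 1000 → (2.000,7.515)–(1.470,7.000)
cell (2,1): code 0100 → (2.950,2.000)–(3.000,1.956)
cell (2,2): code 1100 → (2.873,3.000)–(2.950,2.000)
cell (2,3): code 1000 → (3.000,3.120)–(2.873,3.000)
cell (2,5): code 0010 → (2.000,5.868)–(2.372,6.000)
cell (2,6): code 0111 → (2.372,6.000)–(3.000,6.746)
cell (2,7): code 1001 → (3.000,7.098)–(2.000,7.515)
cell (3,1): code 0010 → (3.000,1.956)–(3.196,2.000)
cell (3,2): code 0011 → (3.196,2.000)–(3.496,3.000)
cell (3,3): code 0001 → (3.496,3.000)–(3.000,3.120)
cell (3,6): code 0010 → (3.000,6.746)–(3.075,7.000)
cell (3,7): code 0001 → (3.075,7.000)–(3.000,7.098)
total: 14 segments, chained into 2 closed loop(s), length Σ = 7.855116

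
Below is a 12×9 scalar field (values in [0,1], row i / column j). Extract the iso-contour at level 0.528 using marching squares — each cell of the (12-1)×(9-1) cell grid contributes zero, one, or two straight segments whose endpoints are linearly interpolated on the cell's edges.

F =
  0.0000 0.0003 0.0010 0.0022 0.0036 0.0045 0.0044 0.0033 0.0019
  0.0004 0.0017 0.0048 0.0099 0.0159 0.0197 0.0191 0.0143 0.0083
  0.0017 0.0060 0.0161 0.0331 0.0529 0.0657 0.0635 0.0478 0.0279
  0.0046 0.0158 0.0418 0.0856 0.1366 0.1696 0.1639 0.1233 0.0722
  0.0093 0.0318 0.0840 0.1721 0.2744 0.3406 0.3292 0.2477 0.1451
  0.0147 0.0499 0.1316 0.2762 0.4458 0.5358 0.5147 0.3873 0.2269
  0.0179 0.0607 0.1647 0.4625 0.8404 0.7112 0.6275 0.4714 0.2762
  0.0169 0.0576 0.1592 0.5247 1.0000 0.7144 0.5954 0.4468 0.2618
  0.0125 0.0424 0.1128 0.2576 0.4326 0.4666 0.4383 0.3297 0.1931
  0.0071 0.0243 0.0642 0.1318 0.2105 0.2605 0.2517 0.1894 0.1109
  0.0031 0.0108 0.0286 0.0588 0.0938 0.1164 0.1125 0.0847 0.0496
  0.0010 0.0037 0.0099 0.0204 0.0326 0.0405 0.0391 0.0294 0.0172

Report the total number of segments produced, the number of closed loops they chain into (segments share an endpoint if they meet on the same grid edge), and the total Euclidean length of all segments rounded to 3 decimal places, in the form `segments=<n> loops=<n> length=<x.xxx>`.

segments=12 loops=1 length=10.283

cell (4,4): code 0100 → (4.960,5.000)–(5.000,4.913)
cell (4,5): code 1000 → (5.000,5.370)–(4.960,5.000)
cell (5,3): code 0100 → (5.208,4.000)–(6.000,3.173)
cell (5,4): code 1110 → (5.000,4.913)–(5.208,4.000)
cell (5,5): code 1101 → (5.118,6.000)–(5.000,5.370)
cell (5,6): code 1000 → (6.000,6.637)–(5.118,6.000)
cell (6,3): code 0110 → (6.000,3.173)–(7.000,3.007)
cell (6,6): code 1001 → (7.000,6.454)–(6.000,6.637)
cell (7,3): code 0010 → (7.000,3.007)–(7.832,4.000)
cell (7,4): code 0011 → (7.832,4.000)–(7.752,5.000)
cell (7,5): code 0011 → (7.752,5.000)–(7.429,6.000)
cell (7,6): code 0001 → (7.429,6.000)–(7.000,6.454)
total: 12 segments, chained into 1 closed loop(s), length Σ = 10.282594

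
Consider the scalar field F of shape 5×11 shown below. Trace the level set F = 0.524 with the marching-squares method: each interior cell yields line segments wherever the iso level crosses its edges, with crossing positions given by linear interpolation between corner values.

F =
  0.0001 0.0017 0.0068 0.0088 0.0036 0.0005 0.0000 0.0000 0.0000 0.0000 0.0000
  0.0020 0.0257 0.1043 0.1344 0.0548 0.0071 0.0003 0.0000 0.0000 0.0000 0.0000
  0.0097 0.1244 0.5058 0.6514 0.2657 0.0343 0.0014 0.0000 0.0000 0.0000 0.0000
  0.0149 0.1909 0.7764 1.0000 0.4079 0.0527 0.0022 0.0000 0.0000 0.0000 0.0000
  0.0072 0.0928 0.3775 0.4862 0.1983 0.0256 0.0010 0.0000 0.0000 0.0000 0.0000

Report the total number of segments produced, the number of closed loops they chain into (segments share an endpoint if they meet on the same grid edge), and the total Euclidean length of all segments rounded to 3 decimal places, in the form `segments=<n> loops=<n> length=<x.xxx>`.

segments=8 loops=1 length=6.632

cell (1,2): code 0100 → (1.754,3.000)–(2.000,2.125)
cell (1,3): code 1000 → (2.000,3.330)–(1.754,3.000)
cell (2,1): code 0100 → (2.067,2.000)–(3.000,1.569)
cell (2,2): code 1110 → (2.000,2.125)–(2.067,2.000)
cell (2,3): code 1001 → (3.000,3.804)–(2.000,3.330)
cell (3,1): code 0010 → (3.000,1.569)–(3.633,2.000)
cell (3,2): code 0011 → (3.633,2.000)–(3.926,3.000)
cell (3,3): code 0001 → (3.926,3.000)–(3.000,3.804)
total: 8 segments, chained into 1 closed loop(s), length Σ = 6.631582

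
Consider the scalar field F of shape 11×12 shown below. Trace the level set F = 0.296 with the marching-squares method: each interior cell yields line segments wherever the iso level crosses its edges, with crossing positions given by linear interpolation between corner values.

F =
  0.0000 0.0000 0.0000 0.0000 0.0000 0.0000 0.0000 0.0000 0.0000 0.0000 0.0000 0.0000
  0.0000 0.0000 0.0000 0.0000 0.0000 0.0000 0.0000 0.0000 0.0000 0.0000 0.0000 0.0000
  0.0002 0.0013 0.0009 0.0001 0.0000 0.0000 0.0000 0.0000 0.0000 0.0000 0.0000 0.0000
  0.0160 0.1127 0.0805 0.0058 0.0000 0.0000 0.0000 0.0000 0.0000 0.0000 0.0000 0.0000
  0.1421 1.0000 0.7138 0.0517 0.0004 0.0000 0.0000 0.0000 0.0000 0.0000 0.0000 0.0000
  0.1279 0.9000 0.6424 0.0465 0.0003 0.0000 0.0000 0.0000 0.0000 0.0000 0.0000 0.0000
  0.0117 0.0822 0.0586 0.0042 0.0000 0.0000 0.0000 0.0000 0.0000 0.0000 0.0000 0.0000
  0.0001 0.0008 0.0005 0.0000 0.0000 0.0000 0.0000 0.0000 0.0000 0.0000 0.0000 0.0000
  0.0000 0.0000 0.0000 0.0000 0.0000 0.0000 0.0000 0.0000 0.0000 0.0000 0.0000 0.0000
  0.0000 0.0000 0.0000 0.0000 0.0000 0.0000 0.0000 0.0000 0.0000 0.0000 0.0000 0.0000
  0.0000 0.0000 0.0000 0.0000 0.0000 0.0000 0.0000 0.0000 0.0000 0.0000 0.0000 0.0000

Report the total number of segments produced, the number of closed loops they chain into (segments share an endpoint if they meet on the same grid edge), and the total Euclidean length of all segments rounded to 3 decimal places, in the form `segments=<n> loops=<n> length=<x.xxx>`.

segments=8 loops=1 length=7.982

cell (3,0): code 0100 → (3.207,1.000)–(4.000,0.179)
cell (3,1): code 1100 → (3.340,2.000)–(3.207,1.000)
cell (3,2): code 1000 → (4.000,2.631)–(3.340,2.000)
cell (4,0): code 0110 → (4.000,0.179)–(5.000,0.218)
cell (4,2): code 1001 → (5.000,2.581)–(4.000,2.631)
cell (5,0): code 0010 → (5.000,0.218)–(5.739,1.000)
cell (5,1): code 0011 → (5.739,1.000)–(5.593,2.000)
cell (5,2): code 0001 → (5.593,2.000)–(5.000,2.581)
total: 8 segments, chained into 1 closed loop(s), length Σ = 7.982225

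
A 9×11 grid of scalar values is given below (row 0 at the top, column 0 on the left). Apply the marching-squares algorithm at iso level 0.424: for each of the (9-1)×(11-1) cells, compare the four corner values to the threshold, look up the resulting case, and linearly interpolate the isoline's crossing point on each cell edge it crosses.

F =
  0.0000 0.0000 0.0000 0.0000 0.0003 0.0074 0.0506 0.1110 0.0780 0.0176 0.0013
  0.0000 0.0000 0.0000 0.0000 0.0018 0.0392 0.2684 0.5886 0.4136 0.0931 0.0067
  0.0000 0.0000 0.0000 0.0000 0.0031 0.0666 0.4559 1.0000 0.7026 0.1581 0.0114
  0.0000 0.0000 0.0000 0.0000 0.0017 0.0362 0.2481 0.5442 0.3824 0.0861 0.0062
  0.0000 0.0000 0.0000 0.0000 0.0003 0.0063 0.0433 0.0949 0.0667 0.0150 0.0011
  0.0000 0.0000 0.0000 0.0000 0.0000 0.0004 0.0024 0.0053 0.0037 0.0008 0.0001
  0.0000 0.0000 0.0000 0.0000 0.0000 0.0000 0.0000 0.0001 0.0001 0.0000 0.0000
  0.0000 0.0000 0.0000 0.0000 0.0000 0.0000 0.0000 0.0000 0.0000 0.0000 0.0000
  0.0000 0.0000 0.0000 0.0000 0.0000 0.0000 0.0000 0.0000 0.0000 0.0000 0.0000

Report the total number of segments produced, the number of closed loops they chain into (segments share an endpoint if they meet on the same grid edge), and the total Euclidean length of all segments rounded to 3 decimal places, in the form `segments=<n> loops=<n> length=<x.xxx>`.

cell (0,6): code 0100 → (0.655,7.000)–(1.000,6.486)
cell (0,7): code 1000 → (1.000,7.941)–(0.655,7.000)
cell (1,5): code 0100 → (1.830,6.000)–(2.000,5.918)
cell (1,6): code 1110 → (1.000,6.486)–(1.830,6.000)
cell (1,7): code 1101 → (1.036,8.000)–(1.000,7.941)
cell (1,8): code 1000 → (2.000,8.512)–(1.036,8.000)
cell (2,5): code 0010 → (2.000,5.918)–(2.154,6.000)
cell (2,6): code 0111 → (2.154,6.000)–(3.000,6.594)
cell (2,7): code 1011 → (3.000,7.743)–(2.870,8.000)
cell (2,8): code 0001 → (2.870,8.000)–(2.000,8.512)
cell (3,6): code 0010 → (3.000,6.594)–(3.268,7.000)
cell (3,7): code 0001 → (3.268,7.000)–(3.000,7.743)
total: 12 segments, chained into 1 closed loop(s), length Σ = 7.713352

segments=12 loops=1 length=7.713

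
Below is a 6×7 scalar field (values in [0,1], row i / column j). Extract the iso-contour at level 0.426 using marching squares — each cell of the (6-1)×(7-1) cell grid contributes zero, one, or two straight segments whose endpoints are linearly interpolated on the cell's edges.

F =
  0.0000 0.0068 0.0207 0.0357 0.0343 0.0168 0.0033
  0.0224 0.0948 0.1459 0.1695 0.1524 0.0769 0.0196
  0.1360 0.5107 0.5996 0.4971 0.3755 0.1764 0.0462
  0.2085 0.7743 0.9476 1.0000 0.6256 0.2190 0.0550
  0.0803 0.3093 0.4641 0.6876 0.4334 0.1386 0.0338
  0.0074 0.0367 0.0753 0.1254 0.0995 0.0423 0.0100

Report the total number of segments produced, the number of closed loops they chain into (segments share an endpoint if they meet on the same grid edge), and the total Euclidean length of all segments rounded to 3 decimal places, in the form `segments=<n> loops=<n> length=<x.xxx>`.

segments=14 loops=1 length=10.754

cell (1,0): code 0100 → (1.796,1.000)–(2.000,0.774)
cell (1,1): code 1100 → (1.617,2.000)–(1.796,1.000)
cell (1,2): code 1100 → (1.783,3.000)–(1.617,2.000)
cell (1,3): code 1000 → (2.000,3.585)–(1.783,3.000)
cell (2,0): code 0110 → (2.000,0.774)–(3.000,0.384)
cell (2,3): code 1101 → (2.202,4.000)–(2.000,3.585)
cell (2,4): code 1000 → (3.000,4.491)–(2.202,4.000)
cell (3,0): code 0010 → (3.000,0.384)–(3.749,1.000)
cell (3,1): code 0111 → (3.749,1.000)–(4.000,1.754)
cell (3,4): code 1001 → (4.000,4.025)–(3.000,4.491)
cell (4,1): code 0010 → (4.000,1.754)–(4.098,2.000)
cell (4,2): code 0011 → (4.098,2.000)–(4.465,3.000)
cell (4,3): code 0011 → (4.465,3.000)–(4.022,4.000)
cell (4,4): code 0001 → (4.022,4.000)–(4.000,4.025)
total: 14 segments, chained into 1 closed loop(s), length Σ = 10.754169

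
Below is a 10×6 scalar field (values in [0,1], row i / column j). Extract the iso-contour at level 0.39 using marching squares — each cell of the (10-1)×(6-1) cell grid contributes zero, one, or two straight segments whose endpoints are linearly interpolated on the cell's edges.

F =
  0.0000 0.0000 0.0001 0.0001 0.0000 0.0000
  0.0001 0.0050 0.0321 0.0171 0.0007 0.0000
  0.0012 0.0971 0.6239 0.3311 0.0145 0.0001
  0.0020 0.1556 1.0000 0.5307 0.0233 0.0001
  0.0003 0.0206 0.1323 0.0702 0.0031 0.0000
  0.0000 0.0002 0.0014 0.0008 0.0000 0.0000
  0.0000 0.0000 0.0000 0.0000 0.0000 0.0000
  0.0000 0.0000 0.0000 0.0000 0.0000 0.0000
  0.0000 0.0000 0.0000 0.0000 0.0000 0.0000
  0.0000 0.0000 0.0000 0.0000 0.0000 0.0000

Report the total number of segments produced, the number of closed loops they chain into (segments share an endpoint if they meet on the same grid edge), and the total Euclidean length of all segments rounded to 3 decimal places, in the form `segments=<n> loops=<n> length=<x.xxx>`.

segments=8 loops=1 length=6.135

cell (1,1): code 0100 → (1.605,2.000)–(2.000,1.556)
cell (1,2): code 1000 → (2.000,2.799)–(1.605,2.000)
cell (2,1): code 0110 → (2.000,1.556)–(3.000,1.278)
cell (2,2): code 1101 → (2.295,3.000)–(2.000,2.799)
cell (2,3): code 1000 → (3.000,3.277)–(2.295,3.000)
cell (3,1): code 0010 → (3.000,1.278)–(3.703,2.000)
cell (3,2): code 0011 → (3.703,2.000)–(3.306,3.000)
cell (3,3): code 0001 → (3.306,3.000)–(3.000,3.277)
total: 8 segments, chained into 1 closed loop(s), length Σ = 6.135069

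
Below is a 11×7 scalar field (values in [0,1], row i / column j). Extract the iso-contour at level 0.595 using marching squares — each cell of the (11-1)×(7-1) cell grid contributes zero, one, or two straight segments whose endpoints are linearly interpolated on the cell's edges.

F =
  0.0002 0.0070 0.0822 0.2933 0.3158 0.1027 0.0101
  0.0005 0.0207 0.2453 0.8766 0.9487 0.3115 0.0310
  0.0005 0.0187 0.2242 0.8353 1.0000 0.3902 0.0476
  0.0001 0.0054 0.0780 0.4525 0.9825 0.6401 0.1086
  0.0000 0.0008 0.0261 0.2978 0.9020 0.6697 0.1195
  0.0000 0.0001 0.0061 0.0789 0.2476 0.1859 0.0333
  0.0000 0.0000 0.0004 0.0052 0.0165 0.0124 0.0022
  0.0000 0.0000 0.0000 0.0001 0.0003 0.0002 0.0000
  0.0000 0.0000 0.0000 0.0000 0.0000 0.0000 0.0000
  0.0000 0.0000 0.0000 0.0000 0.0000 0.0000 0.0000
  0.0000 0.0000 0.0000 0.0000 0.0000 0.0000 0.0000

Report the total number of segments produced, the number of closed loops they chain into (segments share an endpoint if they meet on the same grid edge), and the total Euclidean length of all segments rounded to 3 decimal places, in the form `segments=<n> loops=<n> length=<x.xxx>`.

cell (0,2): code 0100 → (0.517,3.000)–(1.000,2.554)
cell (0,3): code 1100 → (0.441,4.000)–(0.517,3.000)
cell (0,4): code 1000 → (1.000,4.555)–(0.441,4.000)
cell (1,2): code 0110 → (1.000,2.554)–(2.000,2.607)
cell (1,4): code 1001 → (2.000,4.664)–(1.000,4.555)
cell (2,2): code 0010 → (2.000,2.607)–(2.628,3.000)
cell (2,3): code 0111 → (2.628,3.000)–(3.000,3.269)
cell (2,4): code 1101 → (2.820,5.000)–(2.000,4.664)
cell (2,5): code 1000 → (3.000,5.085)–(2.820,5.000)
cell (3,3): code 0110 → (3.000,3.269)–(4.000,3.492)
cell (3,5): code 1001 → (4.000,5.136)–(3.000,5.085)
cell (4,3): code 0010 → (4.000,3.492)–(4.469,4.000)
cell (4,4): code 0011 → (4.469,4.000)–(4.154,5.000)
cell (4,5): code 0001 → (4.154,5.000)–(4.000,5.136)
total: 14 segments, chained into 1 closed loop(s), length Σ = 10.711617

segments=14 loops=1 length=10.712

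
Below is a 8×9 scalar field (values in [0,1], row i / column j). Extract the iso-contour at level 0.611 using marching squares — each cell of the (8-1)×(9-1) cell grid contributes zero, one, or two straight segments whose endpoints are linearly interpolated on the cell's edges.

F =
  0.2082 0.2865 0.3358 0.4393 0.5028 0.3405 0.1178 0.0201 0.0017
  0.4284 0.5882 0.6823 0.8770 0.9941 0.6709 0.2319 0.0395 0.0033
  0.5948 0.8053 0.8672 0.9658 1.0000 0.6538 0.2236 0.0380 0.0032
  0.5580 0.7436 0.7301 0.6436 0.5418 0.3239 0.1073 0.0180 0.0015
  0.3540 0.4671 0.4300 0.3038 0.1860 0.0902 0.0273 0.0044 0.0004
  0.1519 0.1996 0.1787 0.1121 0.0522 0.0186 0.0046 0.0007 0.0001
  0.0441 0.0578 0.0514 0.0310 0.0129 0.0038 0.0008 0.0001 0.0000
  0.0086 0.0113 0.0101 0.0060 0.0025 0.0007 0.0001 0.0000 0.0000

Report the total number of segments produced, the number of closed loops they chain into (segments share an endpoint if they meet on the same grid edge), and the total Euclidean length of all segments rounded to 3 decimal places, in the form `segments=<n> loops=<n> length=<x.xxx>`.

cell (0,1): code 0100 → (0.794,2.000)–(1.000,1.242)
cell (0,2): code 1100 → (0.392,3.000)–(0.794,2.000)
cell (0,3): code 1100 → (0.220,4.000)–(0.392,3.000)
cell (0,4): code 1100 → (0.819,5.000)–(0.220,4.000)
cell (0,5): code 1000 → (1.000,5.136)–(0.819,5.000)
cell (1,0): code 0100 → (1.105,1.000)–(2.000,0.077)
cell (1,1): code 1110 → (1.000,1.242)–(1.105,1.000)
cell (1,5): code 1001 → (2.000,5.099)–(1.000,5.136)
cell (2,0): code 0110 → (2.000,0.077)–(3.000,0.286)
cell (2,3): code 1011 → (3.000,3.320)–(2.849,4.000)
cell (2,4): code 0011 → (2.849,4.000)–(2.130,5.000)
cell (2,5): code 0001 → (2.130,5.000)–(2.000,5.099)
cell (3,0): code 0010 → (3.000,0.286)–(3.480,1.000)
cell (3,1): code 0011 → (3.480,1.000)–(3.397,2.000)
cell (3,2): code 0011 → (3.397,2.000)–(3.096,3.000)
cell (3,3): code 0001 → (3.096,3.000)–(3.000,3.320)
total: 16 segments, chained into 1 closed loop(s), length Σ = 13.175979

segments=16 loops=1 length=13.176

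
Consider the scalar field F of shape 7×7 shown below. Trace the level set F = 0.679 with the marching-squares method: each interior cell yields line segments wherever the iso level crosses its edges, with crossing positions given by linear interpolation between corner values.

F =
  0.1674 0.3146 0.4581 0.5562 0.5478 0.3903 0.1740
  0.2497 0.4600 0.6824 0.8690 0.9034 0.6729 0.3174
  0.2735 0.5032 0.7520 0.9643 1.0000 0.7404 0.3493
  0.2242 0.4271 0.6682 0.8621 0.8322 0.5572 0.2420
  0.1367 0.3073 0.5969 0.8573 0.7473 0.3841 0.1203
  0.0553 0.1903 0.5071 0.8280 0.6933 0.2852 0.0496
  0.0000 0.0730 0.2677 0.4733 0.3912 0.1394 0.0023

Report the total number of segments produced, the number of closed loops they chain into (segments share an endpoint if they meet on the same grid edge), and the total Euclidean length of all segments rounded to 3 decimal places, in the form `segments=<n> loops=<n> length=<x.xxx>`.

cell (0,1): code 0100 → (0.985,2.000)–(1.000,1.985)
cell (0,2): code 1100 → (0.393,3.000)–(0.985,2.000)
cell (0,3): code 1100 → (0.369,4.000)–(0.393,3.000)
cell (0,4): code 1000 → (1.000,4.974)–(0.369,4.000)
cell (1,1): code 0110 → (1.000,1.985)–(2.000,1.707)
cell (1,4): code 1101 → (1.090,5.000)–(1.000,4.974)
cell (1,5): code 1000 → (2.000,5.157)–(1.090,5.000)
cell (2,1): code 0010 → (2.000,1.707)–(2.871,2.000)
cell (2,2): code 0111 → (2.871,2.000)–(3.000,2.056)
cell (2,4): code 1011 → (3.000,4.557)–(2.335,5.000)
cell (2,5): code 0001 → (2.335,5.000)–(2.000,5.157)
cell (3,2): code 0110 → (3.000,2.056)–(4.000,2.315)
cell (3,4): code 1001 → (4.000,4.188)–(3.000,4.557)
cell (4,2): code 0110 → (4.000,2.315)–(5.000,2.536)
cell (4,4): code 1001 → (5.000,4.035)–(4.000,4.188)
cell (5,2): code 0010 → (5.000,2.536)–(5.420,3.000)
cell (5,3): code 0011 → (5.420,3.000)–(5.047,4.000)
cell (5,4): code 0001 → (5.047,4.000)–(5.000,4.035)
total: 18 segments, chained into 1 closed loop(s), length Σ = 13.514924

segments=18 loops=1 length=13.515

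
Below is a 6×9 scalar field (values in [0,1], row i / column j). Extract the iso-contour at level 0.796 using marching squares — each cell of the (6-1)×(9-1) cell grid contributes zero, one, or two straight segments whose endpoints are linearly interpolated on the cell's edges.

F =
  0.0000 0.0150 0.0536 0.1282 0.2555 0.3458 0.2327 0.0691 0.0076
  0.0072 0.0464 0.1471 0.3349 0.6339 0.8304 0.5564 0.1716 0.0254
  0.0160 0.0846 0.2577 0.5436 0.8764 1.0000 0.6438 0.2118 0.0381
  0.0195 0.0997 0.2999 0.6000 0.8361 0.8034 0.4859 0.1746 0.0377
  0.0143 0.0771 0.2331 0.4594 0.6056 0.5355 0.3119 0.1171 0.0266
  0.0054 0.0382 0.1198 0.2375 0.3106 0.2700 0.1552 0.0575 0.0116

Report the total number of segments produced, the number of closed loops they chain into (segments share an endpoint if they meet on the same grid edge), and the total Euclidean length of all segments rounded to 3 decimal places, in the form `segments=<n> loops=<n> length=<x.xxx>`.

cell (0,4): code 0100 → (0.929,5.000)–(1.000,4.825)
cell (0,5): code 1000 → (1.000,5.126)–(0.929,5.000)
cell (1,3): code 0100 → (1.668,4.000)–(2.000,3.758)
cell (1,4): code 1110 → (1.000,4.825)–(1.668,4.000)
cell (1,5): code 1001 → (2.000,5.573)–(1.000,5.126)
cell (2,3): code 0110 → (2.000,3.758)–(3.000,3.830)
cell (2,5): code 1001 → (3.000,5.023)–(2.000,5.573)
cell (3,3): code 0010 → (3.000,3.830)–(3.174,4.000)
cell (3,4): code 0011 → (3.174,4.000)–(3.028,5.000)
cell (3,5): code 0001 → (3.028,5.000)–(3.000,5.023)
total: 10 segments, chained into 1 closed loop(s), length Σ = 6.334034

segments=10 loops=1 length=6.334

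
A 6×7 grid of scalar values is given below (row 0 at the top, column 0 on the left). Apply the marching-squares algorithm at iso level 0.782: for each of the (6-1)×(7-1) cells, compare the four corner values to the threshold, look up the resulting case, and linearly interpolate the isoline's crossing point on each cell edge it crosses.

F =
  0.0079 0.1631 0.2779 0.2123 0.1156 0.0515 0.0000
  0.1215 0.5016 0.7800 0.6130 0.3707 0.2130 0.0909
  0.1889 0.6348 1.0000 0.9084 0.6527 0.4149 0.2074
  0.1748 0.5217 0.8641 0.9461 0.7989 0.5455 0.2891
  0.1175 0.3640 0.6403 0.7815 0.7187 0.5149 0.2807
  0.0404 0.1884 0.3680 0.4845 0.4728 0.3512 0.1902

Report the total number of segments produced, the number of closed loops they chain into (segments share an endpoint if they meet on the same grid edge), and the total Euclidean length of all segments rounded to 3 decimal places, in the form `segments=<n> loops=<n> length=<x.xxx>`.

cell (1,1): code 0100 → (1.009,2.000)–(2.000,1.403)
cell (1,2): code 1100 → (1.572,3.000)–(1.009,2.000)
cell (1,3): code 1000 → (2.000,3.494)–(1.572,3.000)
cell (2,1): code 0110 → (2.000,1.403)–(3.000,1.760)
cell (2,3): code 1101 → (2.884,4.000)–(2.000,3.494)
cell (2,4): code 1000 → (3.000,4.067)–(2.884,4.000)
cell (3,1): code 0010 → (3.000,1.760)–(3.367,2.000)
cell (3,2): code 0011 → (3.367,2.000)–(3.997,3.000)
cell (3,3): code 0011 → (3.997,3.000)–(3.211,4.000)
cell (3,4): code 0001 → (3.211,4.000)–(3.000,4.067)
total: 10 segments, chained into 1 closed loop(s), length Σ = 8.285625

segments=10 loops=1 length=8.286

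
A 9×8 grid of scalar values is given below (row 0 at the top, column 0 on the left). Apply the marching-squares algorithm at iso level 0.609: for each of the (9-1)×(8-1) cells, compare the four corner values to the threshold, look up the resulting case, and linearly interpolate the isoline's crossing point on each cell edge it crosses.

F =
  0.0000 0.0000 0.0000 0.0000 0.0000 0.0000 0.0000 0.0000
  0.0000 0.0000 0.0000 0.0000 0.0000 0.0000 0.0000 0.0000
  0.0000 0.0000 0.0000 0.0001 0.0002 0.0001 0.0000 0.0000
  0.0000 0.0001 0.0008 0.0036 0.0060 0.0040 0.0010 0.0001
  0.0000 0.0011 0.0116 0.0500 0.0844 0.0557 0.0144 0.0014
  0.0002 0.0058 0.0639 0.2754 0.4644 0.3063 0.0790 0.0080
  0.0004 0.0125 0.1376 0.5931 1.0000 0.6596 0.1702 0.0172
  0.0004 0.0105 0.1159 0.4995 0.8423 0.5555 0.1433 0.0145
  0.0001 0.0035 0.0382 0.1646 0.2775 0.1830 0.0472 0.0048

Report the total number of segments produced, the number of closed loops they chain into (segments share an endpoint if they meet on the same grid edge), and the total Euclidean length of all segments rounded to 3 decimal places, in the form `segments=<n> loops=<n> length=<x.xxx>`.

cell (5,3): code 0100 → (5.270,4.000)–(6.000,3.039)
cell (5,4): code 1100 → (5.857,5.000)–(5.270,4.000)
cell (5,5): code 1000 → (6.000,5.103)–(5.857,5.000)
cell (6,3): code 0110 → (6.000,3.039)–(7.000,3.319)
cell (6,4): code 1011 → (7.000,4.813)–(6.486,5.000)
cell (6,5): code 0001 → (6.486,5.000)–(6.000,5.103)
cell (7,3): code 0010 → (7.000,3.319)–(7.413,4.000)
cell (7,4): code 0001 → (7.413,4.000)–(7.000,4.813)
total: 8 segments, chained into 1 closed loop(s), length Σ = 6.333553

segments=8 loops=1 length=6.334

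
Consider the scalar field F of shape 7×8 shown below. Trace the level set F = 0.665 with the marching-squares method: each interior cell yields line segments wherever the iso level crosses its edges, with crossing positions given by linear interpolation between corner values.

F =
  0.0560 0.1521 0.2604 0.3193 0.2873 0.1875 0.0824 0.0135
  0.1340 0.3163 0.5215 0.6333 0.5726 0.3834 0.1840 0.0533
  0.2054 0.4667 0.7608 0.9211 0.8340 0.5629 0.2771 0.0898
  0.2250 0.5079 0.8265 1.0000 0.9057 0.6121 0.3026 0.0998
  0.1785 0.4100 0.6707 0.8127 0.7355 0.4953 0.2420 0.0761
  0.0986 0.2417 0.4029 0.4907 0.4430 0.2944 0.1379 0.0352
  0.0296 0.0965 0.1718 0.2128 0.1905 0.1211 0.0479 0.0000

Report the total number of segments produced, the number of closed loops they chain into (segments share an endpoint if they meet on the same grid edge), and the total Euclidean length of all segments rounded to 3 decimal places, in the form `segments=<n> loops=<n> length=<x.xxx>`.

segments=12 loops=1 length=10.359

cell (1,1): code 0100 → (1.600,2.000)–(2.000,1.674)
cell (1,2): code 1100 → (1.110,3.000)–(1.600,2.000)
cell (1,3): code 1100 → (1.353,4.000)–(1.110,3.000)
cell (1,4): code 1000 → (2.000,4.623)–(1.353,4.000)
cell (2,1): code 0110 → (2.000,1.674)–(3.000,1.493)
cell (2,4): code 1001 → (3.000,4.820)–(2.000,4.623)
cell (3,1): code 0110 → (3.000,1.493)–(4.000,1.978)
cell (3,4): code 1001 → (4.000,4.294)–(3.000,4.820)
cell (4,1): code 0010 → (4.000,1.978)–(4.021,2.000)
cell (4,2): code 0011 → (4.021,2.000)–(4.459,3.000)
cell (4,3): code 0011 → (4.459,3.000)–(4.241,4.000)
cell (4,4): code 0001 → (4.241,4.000)–(4.000,4.294)
total: 12 segments, chained into 1 closed loop(s), length Σ = 10.358848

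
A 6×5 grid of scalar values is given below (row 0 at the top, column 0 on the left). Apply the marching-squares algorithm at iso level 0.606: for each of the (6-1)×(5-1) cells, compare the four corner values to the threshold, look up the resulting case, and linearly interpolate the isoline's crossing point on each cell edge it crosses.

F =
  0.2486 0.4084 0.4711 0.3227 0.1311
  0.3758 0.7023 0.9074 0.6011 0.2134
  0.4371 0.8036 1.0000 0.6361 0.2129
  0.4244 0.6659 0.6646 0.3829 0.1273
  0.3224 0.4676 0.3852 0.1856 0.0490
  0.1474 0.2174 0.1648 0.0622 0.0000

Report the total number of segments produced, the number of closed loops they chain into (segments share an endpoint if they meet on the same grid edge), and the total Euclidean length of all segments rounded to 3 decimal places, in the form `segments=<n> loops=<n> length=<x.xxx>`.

segments=12 loops=1 length=8.796

cell (0,0): code 0100 → (0.672,1.000)–(1.000,0.705)
cell (0,1): code 1100 → (0.309,2.000)–(0.672,1.000)
cell (0,2): code 1000 → (1.000,2.984)–(0.309,2.000)
cell (1,0): code 0110 → (1.000,0.705)–(2.000,0.461)
cell (1,2): code 1101 → (1.140,3.000)–(1.000,2.984)
cell (1,3): code 1000 → (2.000,3.071)–(1.140,3.000)
cell (2,0): code 0110 → (2.000,0.461)–(3.000,0.752)
cell (2,2): code 1011 → (3.000,2.208)–(2.119,3.000)
cell (2,3): code 0001 → (2.119,3.000)–(2.000,3.071)
cell (3,0): code 0010 → (3.000,0.752)–(3.302,1.000)
cell (3,1): code 0011 → (3.302,1.000)–(3.210,2.000)
cell (3,2): code 0001 → (3.210,2.000)–(3.000,2.208)
total: 12 segments, chained into 1 closed loop(s), length Σ = 8.795559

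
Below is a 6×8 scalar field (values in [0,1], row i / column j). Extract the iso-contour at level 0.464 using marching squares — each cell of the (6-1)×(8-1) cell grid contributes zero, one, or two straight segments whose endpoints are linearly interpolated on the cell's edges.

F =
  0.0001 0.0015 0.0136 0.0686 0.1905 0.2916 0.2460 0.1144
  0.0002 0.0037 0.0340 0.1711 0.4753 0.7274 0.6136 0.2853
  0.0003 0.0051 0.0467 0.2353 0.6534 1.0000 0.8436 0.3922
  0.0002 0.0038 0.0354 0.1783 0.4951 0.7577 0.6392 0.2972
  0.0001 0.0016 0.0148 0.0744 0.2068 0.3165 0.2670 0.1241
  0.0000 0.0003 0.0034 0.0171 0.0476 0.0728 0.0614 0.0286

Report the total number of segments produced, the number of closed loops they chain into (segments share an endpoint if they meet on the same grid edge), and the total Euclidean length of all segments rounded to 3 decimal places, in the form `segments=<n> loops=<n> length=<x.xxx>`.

cell (0,3): code 0100 → (0.960,4.000)–(1.000,3.963)
cell (0,4): code 1100 → (0.396,5.000)–(0.960,4.000)
cell (0,5): code 1100 → (0.593,6.000)–(0.396,5.000)
cell (0,6): code 1000 → (1.000,6.456)–(0.593,6.000)
cell (1,3): code 0110 → (1.000,3.963)–(2.000,3.547)
cell (1,6): code 1001 → (2.000,6.841)–(1.000,6.456)
cell (2,3): code 0110 → (2.000,3.547)–(3.000,3.902)
cell (2,6): code 1001 → (3.000,6.512)–(2.000,6.841)
cell (3,3): code 0010 → (3.000,3.902)–(3.108,4.000)
cell (3,4): code 0011 → (3.108,4.000)–(3.666,5.000)
cell (3,5): code 0011 → (3.666,5.000)–(3.471,6.000)
cell (3,6): code 0001 → (3.471,6.000)–(3.000,6.512)
total: 12 segments, chained into 1 closed loop(s), length Σ = 10.106876

segments=12 loops=1 length=10.107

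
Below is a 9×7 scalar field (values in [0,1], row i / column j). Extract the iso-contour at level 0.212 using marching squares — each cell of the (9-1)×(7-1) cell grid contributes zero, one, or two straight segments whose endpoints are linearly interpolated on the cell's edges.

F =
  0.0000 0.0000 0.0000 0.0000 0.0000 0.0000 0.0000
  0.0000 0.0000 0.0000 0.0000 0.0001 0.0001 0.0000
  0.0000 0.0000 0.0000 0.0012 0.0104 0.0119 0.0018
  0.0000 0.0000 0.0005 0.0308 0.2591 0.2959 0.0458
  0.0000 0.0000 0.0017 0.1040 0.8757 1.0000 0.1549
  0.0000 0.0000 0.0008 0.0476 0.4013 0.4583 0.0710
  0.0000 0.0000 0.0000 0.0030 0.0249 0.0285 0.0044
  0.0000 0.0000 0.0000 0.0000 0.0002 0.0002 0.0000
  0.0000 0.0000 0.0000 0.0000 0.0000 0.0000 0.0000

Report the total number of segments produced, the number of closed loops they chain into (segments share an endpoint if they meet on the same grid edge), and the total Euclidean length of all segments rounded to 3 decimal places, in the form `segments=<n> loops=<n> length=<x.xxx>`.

cell (2,3): code 0100 → (2.811,4.000)–(3.000,3.794)
cell (2,4): code 1100 → (2.705,5.000)–(2.811,4.000)
cell (2,5): code 1000 → (3.000,5.335)–(2.705,5.000)
cell (3,3): code 0110 → (3.000,3.794)–(4.000,3.140)
cell (3,5): code 1001 → (4.000,5.932)–(3.000,5.335)
cell (4,3): code 0110 → (4.000,3.140)–(5.000,3.465)
cell (4,5): code 1001 → (5.000,5.636)–(4.000,5.932)
cell (5,3): code 0010 → (5.000,3.465)–(5.503,4.000)
cell (5,4): code 0011 → (5.503,4.000)–(5.573,5.000)
cell (5,5): code 0001 → (5.573,5.000)–(5.000,5.636)
total: 10 segments, chained into 1 closed loop(s), length Σ = 8.779414

segments=10 loops=1 length=8.779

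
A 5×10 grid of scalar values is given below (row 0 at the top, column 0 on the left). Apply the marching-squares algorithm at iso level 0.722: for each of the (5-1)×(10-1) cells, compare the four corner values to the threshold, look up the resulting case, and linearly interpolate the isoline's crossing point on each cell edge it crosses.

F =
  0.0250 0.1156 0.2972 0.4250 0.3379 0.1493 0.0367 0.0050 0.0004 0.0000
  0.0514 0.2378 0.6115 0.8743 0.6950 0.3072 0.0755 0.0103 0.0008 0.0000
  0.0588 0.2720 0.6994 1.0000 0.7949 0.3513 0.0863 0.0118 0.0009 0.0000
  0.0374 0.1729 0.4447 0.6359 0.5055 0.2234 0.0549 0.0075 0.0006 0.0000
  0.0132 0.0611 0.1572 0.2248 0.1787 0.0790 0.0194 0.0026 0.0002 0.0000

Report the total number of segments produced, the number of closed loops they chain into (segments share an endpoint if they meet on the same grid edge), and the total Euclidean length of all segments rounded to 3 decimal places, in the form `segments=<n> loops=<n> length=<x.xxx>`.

cell (0,2): code 0100 → (0.661,3.000)–(1.000,2.420)
cell (0,3): code 1000 → (1.000,3.849)–(0.661,3.000)
cell (1,2): code 0110 → (1.000,2.420)–(2.000,2.075)
cell (1,3): code 1101 → (1.270,4.000)–(1.000,3.849)
cell (1,4): code 1000 → (2.000,4.164)–(1.270,4.000)
cell (2,2): code 0010 → (2.000,2.075)–(2.764,3.000)
cell (2,3): code 0011 → (2.764,3.000)–(2.252,4.000)
cell (2,4): code 0001 → (2.252,4.000)–(2.000,4.164)
total: 8 segments, chained into 1 closed loop(s), length Σ = 6.324587

segments=8 loops=1 length=6.325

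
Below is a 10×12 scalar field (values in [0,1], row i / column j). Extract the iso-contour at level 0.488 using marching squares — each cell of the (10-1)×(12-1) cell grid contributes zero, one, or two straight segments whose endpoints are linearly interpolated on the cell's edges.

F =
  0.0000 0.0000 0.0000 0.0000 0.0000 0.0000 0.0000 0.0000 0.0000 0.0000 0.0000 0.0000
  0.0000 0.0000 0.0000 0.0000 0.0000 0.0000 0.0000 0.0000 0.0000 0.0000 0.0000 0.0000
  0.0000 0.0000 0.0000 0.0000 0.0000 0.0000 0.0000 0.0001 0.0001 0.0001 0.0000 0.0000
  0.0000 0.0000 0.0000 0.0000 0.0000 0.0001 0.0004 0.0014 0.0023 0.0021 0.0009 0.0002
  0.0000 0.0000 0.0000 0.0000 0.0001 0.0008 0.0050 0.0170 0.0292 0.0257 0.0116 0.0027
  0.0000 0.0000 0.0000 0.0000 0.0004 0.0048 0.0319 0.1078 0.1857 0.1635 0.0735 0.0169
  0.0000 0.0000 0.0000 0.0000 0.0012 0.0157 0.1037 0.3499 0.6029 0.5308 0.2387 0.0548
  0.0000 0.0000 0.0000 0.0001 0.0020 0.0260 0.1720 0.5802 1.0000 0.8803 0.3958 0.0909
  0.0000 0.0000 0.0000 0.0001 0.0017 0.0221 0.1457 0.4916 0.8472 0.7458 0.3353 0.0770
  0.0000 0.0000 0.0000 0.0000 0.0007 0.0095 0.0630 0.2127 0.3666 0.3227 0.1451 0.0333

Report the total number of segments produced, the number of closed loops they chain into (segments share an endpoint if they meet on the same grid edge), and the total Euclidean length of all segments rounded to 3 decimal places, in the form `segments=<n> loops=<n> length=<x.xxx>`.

segments=12 loops=1 length=9.383

cell (5,7): code 0100 → (5.725,8.000)–(6.000,7.546)
cell (5,8): code 1100 → (5.883,9.000)–(5.725,8.000)
cell (5,9): code 1000 → (6.000,9.147)–(5.883,9.000)
cell (6,6): code 0100 → (6.600,7.000)–(7.000,6.774)
cell (6,7): code 1110 → (6.000,7.546)–(6.600,7.000)
cell (6,9): code 1001 → (7.000,9.810)–(6.000,9.147)
cell (7,6): code 0110 → (7.000,6.774)–(8.000,6.990)
cell (7,9): code 1001 → (8.000,9.628)–(7.000,9.810)
cell (8,6): code 0010 → (8.000,6.990)–(8.013,7.000)
cell (8,7): code 0011 → (8.013,7.000)–(8.747,8.000)
cell (8,8): code 0011 → (8.747,8.000)–(8.609,9.000)
cell (8,9): code 0001 → (8.609,9.000)–(8.000,9.628)
total: 12 segments, chained into 1 closed loop(s), length Σ = 9.382526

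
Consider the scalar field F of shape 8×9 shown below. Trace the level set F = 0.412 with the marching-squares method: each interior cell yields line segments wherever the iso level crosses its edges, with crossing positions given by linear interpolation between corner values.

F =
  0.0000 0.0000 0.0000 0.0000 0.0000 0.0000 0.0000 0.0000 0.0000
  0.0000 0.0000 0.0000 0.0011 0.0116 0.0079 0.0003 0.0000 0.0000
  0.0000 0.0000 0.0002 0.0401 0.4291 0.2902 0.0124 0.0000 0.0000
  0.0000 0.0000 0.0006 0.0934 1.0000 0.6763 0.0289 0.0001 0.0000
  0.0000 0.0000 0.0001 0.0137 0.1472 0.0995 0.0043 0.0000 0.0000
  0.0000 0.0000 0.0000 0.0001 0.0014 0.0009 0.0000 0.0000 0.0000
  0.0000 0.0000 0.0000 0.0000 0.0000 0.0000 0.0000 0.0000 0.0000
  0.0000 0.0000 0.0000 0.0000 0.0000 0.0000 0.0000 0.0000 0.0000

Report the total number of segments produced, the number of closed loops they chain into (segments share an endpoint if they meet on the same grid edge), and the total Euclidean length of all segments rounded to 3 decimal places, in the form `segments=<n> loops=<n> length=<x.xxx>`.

cell (1,3): code 0100 → (1.959,4.000)–(2.000,3.956)
cell (1,4): code 1000 → (2.000,4.123)–(1.959,4.000)
cell (2,3): code 0110 → (2.000,3.956)–(3.000,3.351)
cell (2,4): code 1101 → (2.315,5.000)–(2.000,4.123)
cell (2,5): code 1000 → (3.000,5.408)–(2.315,5.000)
cell (3,3): code 0010 → (3.000,3.351)–(3.689,4.000)
cell (3,4): code 0011 → (3.689,4.000)–(3.458,5.000)
cell (3,5): code 0001 → (3.458,5.000)–(3.000,5.408)
total: 8 segments, chained into 1 closed loop(s), length Σ = 5.674039

segments=8 loops=1 length=5.674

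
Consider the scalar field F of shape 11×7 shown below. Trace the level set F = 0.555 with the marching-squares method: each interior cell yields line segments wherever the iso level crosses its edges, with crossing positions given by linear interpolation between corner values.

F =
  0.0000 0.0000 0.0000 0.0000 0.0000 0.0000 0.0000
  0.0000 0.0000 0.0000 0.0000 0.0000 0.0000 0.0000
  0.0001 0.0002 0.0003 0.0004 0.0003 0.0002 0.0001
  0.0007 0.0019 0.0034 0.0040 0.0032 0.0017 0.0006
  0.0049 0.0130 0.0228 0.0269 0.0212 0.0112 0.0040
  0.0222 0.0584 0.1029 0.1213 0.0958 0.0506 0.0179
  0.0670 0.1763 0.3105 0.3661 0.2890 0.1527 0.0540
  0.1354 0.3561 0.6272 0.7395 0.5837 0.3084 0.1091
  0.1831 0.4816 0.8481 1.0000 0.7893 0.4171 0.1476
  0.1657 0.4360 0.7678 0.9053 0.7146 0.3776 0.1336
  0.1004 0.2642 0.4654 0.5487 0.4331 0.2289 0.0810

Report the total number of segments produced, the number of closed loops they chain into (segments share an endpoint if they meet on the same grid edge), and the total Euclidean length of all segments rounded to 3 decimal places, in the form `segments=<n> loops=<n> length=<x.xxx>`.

cell (6,1): code 0100 → (6.772,2.000)–(7.000,1.734)
cell (6,2): code 1100 → (6.506,3.000)–(6.772,2.000)
cell (6,3): code 1100 → (6.903,4.000)–(6.506,3.000)
cell (6,4): code 1000 → (7.000,4.104)–(6.903,4.000)
cell (7,1): code 0110 → (7.000,1.734)–(8.000,1.200)
cell (7,4): code 1001 → (8.000,4.630)–(7.000,4.104)
cell (8,1): code 0110 → (8.000,1.200)–(9.000,1.359)
cell (8,4): code 1001 → (9.000,4.474)–(8.000,4.630)
cell (9,1): code 0010 → (9.000,1.359)–(9.704,2.000)
cell (9,2): code 0011 → (9.704,2.000)–(9.982,3.000)
cell (9,3): code 0011 → (9.982,3.000)–(9.567,4.000)
cell (9,4): code 0001 → (9.567,4.000)–(9.000,4.474)
total: 12 segments, chained into 1 closed loop(s), length Σ = 10.703108

segments=12 loops=1 length=10.703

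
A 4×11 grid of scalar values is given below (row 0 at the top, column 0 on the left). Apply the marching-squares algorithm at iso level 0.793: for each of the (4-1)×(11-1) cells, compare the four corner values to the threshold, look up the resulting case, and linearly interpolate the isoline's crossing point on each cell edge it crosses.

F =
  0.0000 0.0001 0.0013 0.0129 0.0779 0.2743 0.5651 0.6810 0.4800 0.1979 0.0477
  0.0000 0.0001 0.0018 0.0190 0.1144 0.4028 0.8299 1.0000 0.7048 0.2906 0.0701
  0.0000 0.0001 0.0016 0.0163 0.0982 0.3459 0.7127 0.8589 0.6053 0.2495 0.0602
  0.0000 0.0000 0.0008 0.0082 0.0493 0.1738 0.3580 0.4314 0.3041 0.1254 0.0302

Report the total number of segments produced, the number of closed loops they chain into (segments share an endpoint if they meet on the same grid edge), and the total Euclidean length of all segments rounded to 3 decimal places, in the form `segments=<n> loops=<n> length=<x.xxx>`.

cell (0,5): code 0100 → (0.861,6.000)–(1.000,5.914)
cell (0,6): code 1100 → (0.351,7.000)–(0.861,6.000)
cell (0,7): code 1000 → (1.000,7.701)–(0.351,7.000)
cell (1,5): code 0010 → (1.000,5.914)–(1.315,6.000)
cell (1,6): code 0111 → (1.315,6.000)–(2.000,6.549)
cell (1,7): code 1001 → (2.000,7.260)–(1.000,7.701)
cell (2,6): code 0010 → (2.000,6.549)–(2.154,7.000)
cell (2,7): code 0001 → (2.154,7.000)–(2.000,7.260)
total: 8 segments, chained into 1 closed loop(s), length Σ = 5.317901

segments=8 loops=1 length=5.318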